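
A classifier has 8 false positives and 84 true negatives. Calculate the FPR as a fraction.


FPR = FP / (FP + TN) = 8 / 92 = 2/23.

2/23


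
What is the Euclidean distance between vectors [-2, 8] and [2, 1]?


d = sqrt(sum of squared differences). (-2-2)^2=16, (8-1)^2=49. Sum = 65.

sqrt(65)


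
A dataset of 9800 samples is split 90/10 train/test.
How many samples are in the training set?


Test set = 9800 * 10% = 980. Training set = 9800 - 980 = 8820.

8820


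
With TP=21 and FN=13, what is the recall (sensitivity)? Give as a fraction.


Recall = TP / (TP + FN) = 21 / 34 = 21/34.

21/34


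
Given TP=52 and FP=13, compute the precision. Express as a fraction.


Precision = TP / (TP + FP) = 52 / 65 = 4/5.

4/5


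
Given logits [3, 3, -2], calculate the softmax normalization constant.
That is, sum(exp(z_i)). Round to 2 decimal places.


Denom = e^3=20.0855 + e^3=20.0855 + e^-2=0.1353. Sum = 40.3063, which rounds to 40.31.

40.31


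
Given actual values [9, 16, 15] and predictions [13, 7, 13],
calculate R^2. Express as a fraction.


Mean(y) = 40/3. SS_res = 101. SS_tot = 86/3. R^2 = 1 - 101/(86/3) = -217/86.

-217/86


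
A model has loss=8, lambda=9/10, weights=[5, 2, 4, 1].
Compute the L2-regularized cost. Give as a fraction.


L2 sq norm = sum(w^2) = 46. J = 8 + 9/10 * 46 = 247/5.

247/5


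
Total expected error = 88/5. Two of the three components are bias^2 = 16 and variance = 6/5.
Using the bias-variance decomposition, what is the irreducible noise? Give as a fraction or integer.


Total error = bias^2 + variance + irreducible noise. So irreducible noise = 88/5 - 16 - 6/5 = 2/5.

2/5


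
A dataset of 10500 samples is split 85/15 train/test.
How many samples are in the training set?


Test set = 10500 * 15% = 1575. Training set = 10500 - 1575 = 8925.

8925


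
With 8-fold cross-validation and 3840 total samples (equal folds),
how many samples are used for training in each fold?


Each validation fold has 3840/8 = 480 samples. Training set = 3840 - 480 = 3360.

3360


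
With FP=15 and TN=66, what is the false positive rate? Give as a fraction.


FPR = FP / (FP + TN) = 15 / 81 = 5/27.

5/27


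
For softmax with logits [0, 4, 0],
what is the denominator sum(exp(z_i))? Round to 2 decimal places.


Denom = e^0=1.0000 + e^4=54.5982 + e^0=1.0000. Sum = 56.5982, which rounds to 56.60.

56.60


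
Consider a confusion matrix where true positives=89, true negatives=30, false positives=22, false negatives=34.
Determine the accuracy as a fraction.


Accuracy = (TP + TN) / (TP + TN + FP + FN) = (89 + 30) / 175 = 17/25.

17/25


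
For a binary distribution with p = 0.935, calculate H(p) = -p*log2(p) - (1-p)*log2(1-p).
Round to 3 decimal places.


H = -0.935*log2(0.935) - 0.065*log2(0.065) = 0.347.

0.347


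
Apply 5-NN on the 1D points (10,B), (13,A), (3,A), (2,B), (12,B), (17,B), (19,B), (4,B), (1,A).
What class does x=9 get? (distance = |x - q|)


Distances: |10-9|=1, |13-9|=4, |3-9|=6, |2-9|=7, |12-9|=3, |17-9|=8, |19-9|=10, |4-9|=5, |1-9|=8. 5 nearest: (10,B), (12,B), (13,A), (4,B), (3,A). Counts: {'B': 3, 'A': 2}. Majority class: B.

B


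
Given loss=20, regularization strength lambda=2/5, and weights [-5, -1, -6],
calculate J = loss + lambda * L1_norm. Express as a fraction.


L1 norm = sum(|w|) = 12. J = 20 + 2/5 * 12 = 124/5.

124/5


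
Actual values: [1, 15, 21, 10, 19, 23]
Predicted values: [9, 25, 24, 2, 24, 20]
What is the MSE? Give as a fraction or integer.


MSE = (1/6) * ((1-9)^2=64 + (15-25)^2=100 + (21-24)^2=9 + (10-2)^2=64 + (19-24)^2=25 + (23-20)^2=9). Sum = 271. MSE = 271/6.

271/6


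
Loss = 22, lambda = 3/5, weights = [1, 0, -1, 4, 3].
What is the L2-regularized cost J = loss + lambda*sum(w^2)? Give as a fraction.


L2 sq norm = sum(w^2) = 27. J = 22 + 3/5 * 27 = 191/5.

191/5


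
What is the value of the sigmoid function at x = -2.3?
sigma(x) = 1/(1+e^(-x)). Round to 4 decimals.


sigma(-2.3) = 1/(1+e^(2.3)) = 1/(1+9.974182) = 1/10.974182 = 0.0911.

0.0911


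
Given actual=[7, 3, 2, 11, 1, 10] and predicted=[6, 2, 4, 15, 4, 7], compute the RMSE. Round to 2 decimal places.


MSE = 6.6667. RMSE = sqrt(6.6667) = 2.58.

2.58


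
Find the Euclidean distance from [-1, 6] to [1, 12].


d = sqrt(sum of squared differences). (-1-1)^2=4, (6-12)^2=36. Sum = 40.

sqrt(40)


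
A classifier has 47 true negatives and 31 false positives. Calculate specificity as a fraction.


Specificity = TN / (TN + FP) = 47 / 78 = 47/78.

47/78


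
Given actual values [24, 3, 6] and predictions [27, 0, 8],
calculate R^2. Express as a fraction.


Mean(y) = 11. SS_res = 22. SS_tot = 258. R^2 = 1 - 22/(258) = 118/129.

118/129


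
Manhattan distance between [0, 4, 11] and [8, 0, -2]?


d = sum of absolute differences: |0-8|=8 + |4-0|=4 + |11--2|=13 = 25.

25


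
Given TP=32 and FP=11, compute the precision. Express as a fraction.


Precision = TP / (TP + FP) = 32 / 43 = 32/43.

32/43


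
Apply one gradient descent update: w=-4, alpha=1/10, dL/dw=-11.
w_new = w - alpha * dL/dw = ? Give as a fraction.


w_new = -4 - 1/10 * -11 = -4 - -11/10 = -29/10.

-29/10


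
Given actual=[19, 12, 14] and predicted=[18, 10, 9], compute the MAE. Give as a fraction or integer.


MAE = (1/3) * (|19-18|=1 + |12-10|=2 + |14-9|=5). Sum = 8. MAE = 8/3.

8/3


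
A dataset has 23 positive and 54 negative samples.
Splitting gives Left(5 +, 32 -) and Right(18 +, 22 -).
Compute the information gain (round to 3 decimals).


H(parent) = 0.8797. H(left) = 0.5714, H(right) = 0.9928. Weighted = (37/77)*0.5714 + (40/77)*0.9928 = 0.7903. IG = 0.8797 - 0.7903 = 0.0894, which rounds to 0.089.

0.089


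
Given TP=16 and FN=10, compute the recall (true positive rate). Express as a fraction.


Recall = TP / (TP + FN) = 16 / 26 = 8/13.

8/13


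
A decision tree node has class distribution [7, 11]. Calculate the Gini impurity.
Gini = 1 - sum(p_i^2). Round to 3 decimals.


Total = 18. Proportions: 7/18, 11/18. sum(p_i^2) = 0.5247. Gini = 1 - 0.5247 = 0.4753, which rounds to 0.475.

0.475


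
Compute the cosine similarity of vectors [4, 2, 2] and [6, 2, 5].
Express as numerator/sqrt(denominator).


dot = 38. |a|^2 = 24, |b|^2 = 65. cos = 38/sqrt(1560).

38/sqrt(1560)


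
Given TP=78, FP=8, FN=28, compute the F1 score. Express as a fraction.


Precision = 78/86 = 39/43. Recall = 78/106 = 39/53. F1 = 2*P*R/(P+R) = 13/16.

13/16


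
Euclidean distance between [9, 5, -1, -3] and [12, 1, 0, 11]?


d = sqrt(sum of squared differences). (9-12)^2=9, (5-1)^2=16, (-1-0)^2=1, (-3-11)^2=196. Sum = 222.

sqrt(222)


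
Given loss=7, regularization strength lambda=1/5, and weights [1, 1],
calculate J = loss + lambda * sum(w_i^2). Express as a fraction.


L2 sq norm = sum(w^2) = 2. J = 7 + 1/5 * 2 = 37/5.

37/5


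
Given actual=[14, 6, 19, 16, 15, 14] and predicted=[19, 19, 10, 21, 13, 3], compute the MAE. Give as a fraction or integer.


MAE = (1/6) * (|14-19|=5 + |6-19|=13 + |19-10|=9 + |16-21|=5 + |15-13|=2 + |14-3|=11). Sum = 45. MAE = 15/2.

15/2


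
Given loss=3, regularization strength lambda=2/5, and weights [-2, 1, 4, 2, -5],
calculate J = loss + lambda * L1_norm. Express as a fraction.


L1 norm = sum(|w|) = 14. J = 3 + 2/5 * 14 = 43/5.

43/5


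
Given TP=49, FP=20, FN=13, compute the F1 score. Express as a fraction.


Precision = 49/69 = 49/69. Recall = 49/62 = 49/62. F1 = 2*P*R/(P+R) = 98/131.

98/131


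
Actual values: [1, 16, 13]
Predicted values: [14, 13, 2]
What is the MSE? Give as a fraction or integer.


MSE = (1/3) * ((1-14)^2=169 + (16-13)^2=9 + (13-2)^2=121). Sum = 299. MSE = 299/3.

299/3


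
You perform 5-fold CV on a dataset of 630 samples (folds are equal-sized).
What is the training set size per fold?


Each validation fold has 630/5 = 126 samples. Training set = 630 - 126 = 504.

504


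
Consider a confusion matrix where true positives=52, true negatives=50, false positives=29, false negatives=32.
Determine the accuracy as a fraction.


Accuracy = (TP + TN) / (TP + TN + FP + FN) = (52 + 50) / 163 = 102/163.

102/163


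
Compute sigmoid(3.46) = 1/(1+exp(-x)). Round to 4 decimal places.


sigma(3.46) = 1/(1+e^(-3.46)) = 1/(1+0.031430) = 1/1.031430 = 0.9695.

0.9695


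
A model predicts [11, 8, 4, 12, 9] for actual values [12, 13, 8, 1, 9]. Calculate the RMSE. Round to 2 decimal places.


MSE = 32.6000. RMSE = sqrt(32.6000) = 5.71.

5.71


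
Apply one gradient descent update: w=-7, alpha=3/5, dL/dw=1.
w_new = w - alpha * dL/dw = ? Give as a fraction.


w_new = -7 - 3/5 * 1 = -7 - 3/5 = -38/5.

-38/5


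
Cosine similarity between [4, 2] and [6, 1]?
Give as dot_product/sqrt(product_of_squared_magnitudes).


dot = 26. |a|^2 = 20, |b|^2 = 37. cos = 26/sqrt(740).

26/sqrt(740)


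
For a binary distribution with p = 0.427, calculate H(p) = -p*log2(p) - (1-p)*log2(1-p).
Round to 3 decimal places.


H = -0.427*log2(0.427) - 0.573*log2(0.573) = 0.985.

0.985


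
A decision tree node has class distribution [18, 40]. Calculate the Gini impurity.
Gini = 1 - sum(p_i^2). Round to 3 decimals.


Total = 58. Proportions: 18/58, 40/58. sum(p_i^2) = 0.5719. Gini = 1 - 0.5719 = 0.4281, which rounds to 0.428.

0.428


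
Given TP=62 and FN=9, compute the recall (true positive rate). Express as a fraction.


Recall = TP / (TP + FN) = 62 / 71 = 62/71.

62/71


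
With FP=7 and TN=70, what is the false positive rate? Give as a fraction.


FPR = FP / (FP + TN) = 7 / 77 = 1/11.

1/11


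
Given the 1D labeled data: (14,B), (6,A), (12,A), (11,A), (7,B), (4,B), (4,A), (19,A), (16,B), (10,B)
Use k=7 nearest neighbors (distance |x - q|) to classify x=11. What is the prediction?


Distances: |14-11|=3, |6-11|=5, |12-11|=1, |11-11|=0, |7-11|=4, |4-11|=7, |4-11|=7, |19-11|=8, |16-11|=5, |10-11|=1. 7 nearest: (11,A), (12,A), (10,B), (14,B), (7,B), (6,A), (16,B). Counts: {'A': 3, 'B': 4}. Majority class: B.

B


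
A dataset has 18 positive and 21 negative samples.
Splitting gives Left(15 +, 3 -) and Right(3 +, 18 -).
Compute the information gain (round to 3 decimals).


H(parent) = 0.9957. H(left) = 0.6500, H(right) = 0.5917. Weighted = (18/39)*0.6500 + (21/39)*0.5917 = 0.6186. IG = 0.9957 - 0.6186 = 0.3771, which rounds to 0.377.

0.377


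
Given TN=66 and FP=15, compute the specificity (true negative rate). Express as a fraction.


Specificity = TN / (TN + FP) = 66 / 81 = 22/27.

22/27


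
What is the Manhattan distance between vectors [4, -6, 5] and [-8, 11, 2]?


d = sum of absolute differences: |4--8|=12 + |-6-11|=17 + |5-2|=3 = 32.

32


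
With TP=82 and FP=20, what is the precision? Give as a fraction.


Precision = TP / (TP + FP) = 82 / 102 = 41/51.

41/51


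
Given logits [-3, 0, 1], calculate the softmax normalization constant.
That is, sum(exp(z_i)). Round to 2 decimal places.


Denom = e^-3=0.0498 + e^0=1.0000 + e^1=2.7183. Sum = 3.7681, which rounds to 3.77.

3.77


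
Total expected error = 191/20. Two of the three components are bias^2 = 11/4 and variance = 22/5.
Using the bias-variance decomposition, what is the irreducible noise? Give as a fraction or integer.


Total error = bias^2 + variance + irreducible noise. So irreducible noise = 191/20 - 11/4 - 22/5 = 12/5.

12/5


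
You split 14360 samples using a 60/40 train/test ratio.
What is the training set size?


Test set = 14360 * 40% = 5744. Training set = 14360 - 5744 = 8616.

8616


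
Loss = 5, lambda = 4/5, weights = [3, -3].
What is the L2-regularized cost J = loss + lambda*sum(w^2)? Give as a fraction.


L2 sq norm = sum(w^2) = 18. J = 5 + 4/5 * 18 = 97/5.

97/5


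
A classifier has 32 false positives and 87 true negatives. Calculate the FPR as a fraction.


FPR = FP / (FP + TN) = 32 / 119 = 32/119.

32/119


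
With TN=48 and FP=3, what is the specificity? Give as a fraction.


Specificity = TN / (TN + FP) = 48 / 51 = 16/17.

16/17


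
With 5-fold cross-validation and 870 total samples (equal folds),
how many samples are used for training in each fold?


Each validation fold has 870/5 = 174 samples. Training set = 870 - 174 = 696.

696


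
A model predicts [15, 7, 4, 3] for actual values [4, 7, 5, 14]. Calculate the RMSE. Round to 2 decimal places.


MSE = 60.7500. RMSE = sqrt(60.7500) = 7.79.

7.79


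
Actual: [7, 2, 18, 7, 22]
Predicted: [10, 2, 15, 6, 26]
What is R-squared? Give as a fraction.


Mean(y) = 56/5. SS_res = 35. SS_tot = 1414/5. R^2 = 1 - 35/(1414/5) = 177/202.

177/202


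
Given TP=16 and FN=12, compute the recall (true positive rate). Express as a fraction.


Recall = TP / (TP + FN) = 16 / 28 = 4/7.

4/7


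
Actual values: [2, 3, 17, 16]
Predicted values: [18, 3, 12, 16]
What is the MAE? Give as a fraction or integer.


MAE = (1/4) * (|2-18|=16 + |3-3|=0 + |17-12|=5 + |16-16|=0). Sum = 21. MAE = 21/4.

21/4


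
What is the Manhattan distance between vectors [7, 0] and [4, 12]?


d = sum of absolute differences: |7-4|=3 + |0-12|=12 = 15.

15


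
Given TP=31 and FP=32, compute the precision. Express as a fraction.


Precision = TP / (TP + FP) = 31 / 63 = 31/63.

31/63


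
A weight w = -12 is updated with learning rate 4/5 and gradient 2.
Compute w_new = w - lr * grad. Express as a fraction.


w_new = -12 - 4/5 * 2 = -12 - 8/5 = -68/5.

-68/5


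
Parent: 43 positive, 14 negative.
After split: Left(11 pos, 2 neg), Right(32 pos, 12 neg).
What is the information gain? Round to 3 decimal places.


H(parent) = 0.8043. H(left) = 0.6194, H(right) = 0.8454. Weighted = (13/57)*0.6194 + (44/57)*0.8454 = 0.7939. IG = 0.8043 - 0.7939 = 0.0104, which rounds to 0.010.

0.010


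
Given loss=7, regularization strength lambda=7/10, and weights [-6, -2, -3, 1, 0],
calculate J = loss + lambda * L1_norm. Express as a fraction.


L1 norm = sum(|w|) = 12. J = 7 + 7/10 * 12 = 77/5.

77/5


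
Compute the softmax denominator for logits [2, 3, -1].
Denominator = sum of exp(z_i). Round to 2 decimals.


Denom = e^2=7.3891 + e^3=20.0855 + e^-1=0.3679. Sum = 27.8425, which rounds to 27.84.

27.84


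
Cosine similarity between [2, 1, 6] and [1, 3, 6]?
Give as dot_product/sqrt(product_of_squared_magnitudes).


dot = 41. |a|^2 = 41, |b|^2 = 46. cos = 41/sqrt(1886).

41/sqrt(1886)


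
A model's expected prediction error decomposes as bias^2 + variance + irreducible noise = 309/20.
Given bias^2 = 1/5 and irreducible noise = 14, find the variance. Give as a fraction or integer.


Total error = bias^2 + variance + irreducible noise. So variance = 309/20 - 1/5 - 14 = 5/4.

5/4


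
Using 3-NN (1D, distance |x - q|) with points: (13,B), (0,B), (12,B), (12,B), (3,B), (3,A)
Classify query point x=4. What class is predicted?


Distances: |13-4|=9, |0-4|=4, |12-4|=8, |12-4|=8, |3-4|=1, |3-4|=1. 3 nearest: (3,A), (3,B), (0,B). Counts: {'A': 1, 'B': 2}. Majority class: B.

B


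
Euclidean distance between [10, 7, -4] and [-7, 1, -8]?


d = sqrt(sum of squared differences). (10--7)^2=289, (7-1)^2=36, (-4--8)^2=16. Sum = 341.

sqrt(341)


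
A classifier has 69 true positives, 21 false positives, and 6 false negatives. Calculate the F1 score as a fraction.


Precision = 69/90 = 23/30. Recall = 69/75 = 23/25. F1 = 2*P*R/(P+R) = 46/55.

46/55


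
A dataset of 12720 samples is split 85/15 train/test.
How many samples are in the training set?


Test set = 12720 * 15% = 1908. Training set = 12720 - 1908 = 10812.

10812


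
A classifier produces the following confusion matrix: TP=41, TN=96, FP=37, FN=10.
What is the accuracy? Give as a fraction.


Accuracy = (TP + TN) / (TP + TN + FP + FN) = (41 + 96) / 184 = 137/184.

137/184


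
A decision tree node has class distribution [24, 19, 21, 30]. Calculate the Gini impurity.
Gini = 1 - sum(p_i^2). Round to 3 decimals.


Total = 94. Proportions: 24/94, 19/94, 21/94, 30/94. sum(p_i^2) = 0.2578. Gini = 1 - 0.2578 = 0.7422, which rounds to 0.742.

0.742


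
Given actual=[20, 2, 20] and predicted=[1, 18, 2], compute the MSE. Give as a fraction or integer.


MSE = (1/3) * ((20-1)^2=361 + (2-18)^2=256 + (20-2)^2=324). Sum = 941. MSE = 941/3.

941/3


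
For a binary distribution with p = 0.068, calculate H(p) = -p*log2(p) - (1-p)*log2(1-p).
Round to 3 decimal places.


H = -0.068*log2(0.068) - 0.932*log2(0.932) = 0.358.

0.358


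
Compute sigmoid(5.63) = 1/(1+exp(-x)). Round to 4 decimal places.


sigma(5.63) = 1/(1+e^(-5.63)) = 1/(1+0.003589) = 1/1.003589 = 0.9964.

0.9964


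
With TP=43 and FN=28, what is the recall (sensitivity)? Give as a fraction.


Recall = TP / (TP + FN) = 43 / 71 = 43/71.

43/71


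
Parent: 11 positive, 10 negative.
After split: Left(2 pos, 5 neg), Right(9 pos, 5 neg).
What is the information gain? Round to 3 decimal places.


H(parent) = 0.9984. H(left) = 0.8631, H(right) = 0.9403. Weighted = (7/21)*0.8631 + (14/21)*0.9403 = 0.9146. IG = 0.9984 - 0.9146 = 0.0838, which rounds to 0.084.

0.084


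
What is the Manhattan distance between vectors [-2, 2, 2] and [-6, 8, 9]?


d = sum of absolute differences: |-2--6|=4 + |2-8|=6 + |2-9|=7 = 17.

17


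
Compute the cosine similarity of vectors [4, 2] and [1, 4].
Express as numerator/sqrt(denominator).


dot = 12. |a|^2 = 20, |b|^2 = 17. cos = 12/sqrt(340).

12/sqrt(340)


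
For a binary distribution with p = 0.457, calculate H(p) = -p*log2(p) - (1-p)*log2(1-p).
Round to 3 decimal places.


H = -0.457*log2(0.457) - 0.543*log2(0.543) = 0.995.

0.995


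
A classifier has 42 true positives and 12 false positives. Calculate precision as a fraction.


Precision = TP / (TP + FP) = 42 / 54 = 7/9.

7/9


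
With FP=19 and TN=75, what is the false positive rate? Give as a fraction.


FPR = FP / (FP + TN) = 19 / 94 = 19/94.

19/94


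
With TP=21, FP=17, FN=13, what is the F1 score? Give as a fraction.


Precision = 21/38 = 21/38. Recall = 21/34 = 21/34. F1 = 2*P*R/(P+R) = 7/12.

7/12


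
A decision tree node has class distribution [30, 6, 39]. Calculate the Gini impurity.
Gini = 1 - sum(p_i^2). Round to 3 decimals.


Total = 75. Proportions: 30/75, 6/75, 39/75. sum(p_i^2) = 0.4368. Gini = 1 - 0.4368 = 0.5632, which rounds to 0.563.

0.563


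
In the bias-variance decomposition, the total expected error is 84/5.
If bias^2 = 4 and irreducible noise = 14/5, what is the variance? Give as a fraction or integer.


Total error = bias^2 + variance + irreducible noise. So variance = 84/5 - 4 - 14/5 = 10.

10


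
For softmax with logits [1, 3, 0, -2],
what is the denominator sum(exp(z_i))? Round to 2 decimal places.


Denom = e^1=2.7183 + e^3=20.0855 + e^0=1.0000 + e^-2=0.1353. Sum = 23.9391, which rounds to 23.94.

23.94


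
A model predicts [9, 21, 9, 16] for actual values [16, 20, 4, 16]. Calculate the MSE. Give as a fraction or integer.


MSE = (1/4) * ((16-9)^2=49 + (20-21)^2=1 + (4-9)^2=25 + (16-16)^2=0). Sum = 75. MSE = 75/4.

75/4


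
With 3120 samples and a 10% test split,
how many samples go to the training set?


Test set = 3120 * 10% = 312. Training set = 3120 - 312 = 2808.

2808


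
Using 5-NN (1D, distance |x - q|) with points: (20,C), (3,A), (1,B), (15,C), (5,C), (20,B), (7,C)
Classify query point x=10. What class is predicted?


Distances: |20-10|=10, |3-10|=7, |1-10|=9, |15-10|=5, |5-10|=5, |20-10|=10, |7-10|=3. 5 nearest: (7,C), (15,C), (5,C), (3,A), (1,B). Counts: {'C': 3, 'A': 1, 'B': 1}. Majority class: C.

C


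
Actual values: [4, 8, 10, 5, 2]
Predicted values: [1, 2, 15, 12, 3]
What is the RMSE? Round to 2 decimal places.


MSE = 24.0000. RMSE = sqrt(24.0000) = 4.90.

4.90


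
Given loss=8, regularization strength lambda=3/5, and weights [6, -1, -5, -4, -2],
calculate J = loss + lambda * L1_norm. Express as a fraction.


L1 norm = sum(|w|) = 18. J = 8 + 3/5 * 18 = 94/5.

94/5


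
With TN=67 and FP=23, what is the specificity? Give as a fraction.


Specificity = TN / (TN + FP) = 67 / 90 = 67/90.

67/90


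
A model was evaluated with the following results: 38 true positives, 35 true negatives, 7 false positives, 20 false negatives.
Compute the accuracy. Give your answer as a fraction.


Accuracy = (TP + TN) / (TP + TN + FP + FN) = (38 + 35) / 100 = 73/100.

73/100


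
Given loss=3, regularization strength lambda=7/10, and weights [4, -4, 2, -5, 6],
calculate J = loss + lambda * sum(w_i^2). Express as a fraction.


L2 sq norm = sum(w^2) = 97. J = 3 + 7/10 * 97 = 709/10.

709/10


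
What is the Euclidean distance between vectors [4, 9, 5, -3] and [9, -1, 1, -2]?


d = sqrt(sum of squared differences). (4-9)^2=25, (9--1)^2=100, (5-1)^2=16, (-3--2)^2=1. Sum = 142.

sqrt(142)


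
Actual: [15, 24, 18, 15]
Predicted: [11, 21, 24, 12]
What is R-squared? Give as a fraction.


Mean(y) = 18. SS_res = 70. SS_tot = 54. R^2 = 1 - 70/(54) = -8/27.

-8/27


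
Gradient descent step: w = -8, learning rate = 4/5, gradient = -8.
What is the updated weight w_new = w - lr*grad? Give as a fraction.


w_new = -8 - 4/5 * -8 = -8 - -32/5 = -8/5.

-8/5


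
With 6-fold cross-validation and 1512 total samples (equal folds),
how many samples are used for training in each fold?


Each validation fold has 1512/6 = 252 samples. Training set = 1512 - 252 = 1260.

1260


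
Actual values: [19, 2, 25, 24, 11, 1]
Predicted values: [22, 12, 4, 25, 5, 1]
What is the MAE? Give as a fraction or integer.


MAE = (1/6) * (|19-22|=3 + |2-12|=10 + |25-4|=21 + |24-25|=1 + |11-5|=6 + |1-1|=0). Sum = 41. MAE = 41/6.

41/6


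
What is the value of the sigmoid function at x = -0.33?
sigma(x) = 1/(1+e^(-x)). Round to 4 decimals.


sigma(-0.33) = 1/(1+e^(0.33)) = 1/(1+1.390968) = 1/2.390968 = 0.4182.

0.4182


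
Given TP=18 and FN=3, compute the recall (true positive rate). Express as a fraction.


Recall = TP / (TP + FN) = 18 / 21 = 6/7.

6/7


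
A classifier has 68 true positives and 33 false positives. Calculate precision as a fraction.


Precision = TP / (TP + FP) = 68 / 101 = 68/101.

68/101


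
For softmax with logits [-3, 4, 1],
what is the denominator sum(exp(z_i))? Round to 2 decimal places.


Denom = e^-3=0.0498 + e^4=54.5982 + e^1=2.7183. Sum = 57.3663, which rounds to 57.37.

57.37


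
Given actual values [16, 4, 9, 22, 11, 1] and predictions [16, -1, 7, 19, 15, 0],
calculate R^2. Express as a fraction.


Mean(y) = 21/2. SS_res = 55. SS_tot = 595/2. R^2 = 1 - 55/(595/2) = 97/119.

97/119


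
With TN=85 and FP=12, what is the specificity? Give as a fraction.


Specificity = TN / (TN + FP) = 85 / 97 = 85/97.

85/97


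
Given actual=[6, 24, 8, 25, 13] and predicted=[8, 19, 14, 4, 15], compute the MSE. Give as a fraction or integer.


MSE = (1/5) * ((6-8)^2=4 + (24-19)^2=25 + (8-14)^2=36 + (25-4)^2=441 + (13-15)^2=4). Sum = 510. MSE = 102.

102


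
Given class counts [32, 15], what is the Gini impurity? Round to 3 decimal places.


Total = 47. Proportions: 32/47, 15/47. sum(p_i^2) = 0.5654. Gini = 1 - 0.5654 = 0.4346, which rounds to 0.435.

0.435


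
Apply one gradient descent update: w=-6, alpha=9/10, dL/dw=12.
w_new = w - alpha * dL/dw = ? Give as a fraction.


w_new = -6 - 9/10 * 12 = -6 - 54/5 = -84/5.

-84/5


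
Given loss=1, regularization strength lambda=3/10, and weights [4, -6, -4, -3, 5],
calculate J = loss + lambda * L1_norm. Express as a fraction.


L1 norm = sum(|w|) = 22. J = 1 + 3/10 * 22 = 38/5.

38/5


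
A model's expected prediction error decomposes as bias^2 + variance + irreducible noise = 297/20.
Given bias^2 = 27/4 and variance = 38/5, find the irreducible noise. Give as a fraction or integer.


Total error = bias^2 + variance + irreducible noise. So irreducible noise = 297/20 - 27/4 - 38/5 = 1/2.

1/2


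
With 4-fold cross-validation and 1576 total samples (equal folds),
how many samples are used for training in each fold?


Each validation fold has 1576/4 = 394 samples. Training set = 1576 - 394 = 1182.

1182


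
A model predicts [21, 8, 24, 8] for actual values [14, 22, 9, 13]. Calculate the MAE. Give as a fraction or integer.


MAE = (1/4) * (|14-21|=7 + |22-8|=14 + |9-24|=15 + |13-8|=5). Sum = 41. MAE = 41/4.

41/4


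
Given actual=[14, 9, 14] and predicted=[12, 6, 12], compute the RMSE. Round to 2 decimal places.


MSE = 5.6667. RMSE = sqrt(5.6667) = 2.38.

2.38


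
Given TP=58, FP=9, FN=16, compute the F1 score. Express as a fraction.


Precision = 58/67 = 58/67. Recall = 58/74 = 29/37. F1 = 2*P*R/(P+R) = 116/141.

116/141


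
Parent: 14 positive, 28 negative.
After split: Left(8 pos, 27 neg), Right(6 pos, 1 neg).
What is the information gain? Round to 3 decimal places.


H(parent) = 0.9183. H(left) = 0.7755, H(right) = 0.5917. Weighted = (35/42)*0.7755 + (7/42)*0.5917 = 0.7449. IG = 0.9183 - 0.7449 = 0.1734, which rounds to 0.173.

0.173


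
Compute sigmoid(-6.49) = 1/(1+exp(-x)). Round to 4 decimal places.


sigma(-6.49) = 1/(1+e^(6.49)) = 1/(1+658.523363) = 1/659.523363 = 0.0015.

0.0015


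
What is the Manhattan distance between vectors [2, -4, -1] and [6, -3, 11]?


d = sum of absolute differences: |2-6|=4 + |-4--3|=1 + |-1-11|=12 = 17.

17


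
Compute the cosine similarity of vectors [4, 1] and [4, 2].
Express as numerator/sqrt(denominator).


dot = 18. |a|^2 = 17, |b|^2 = 20. cos = 18/sqrt(340).

18/sqrt(340)


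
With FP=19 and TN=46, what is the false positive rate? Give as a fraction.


FPR = FP / (FP + TN) = 19 / 65 = 19/65.

19/65


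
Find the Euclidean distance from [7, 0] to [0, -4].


d = sqrt(sum of squared differences). (7-0)^2=49, (0--4)^2=16. Sum = 65.

sqrt(65)


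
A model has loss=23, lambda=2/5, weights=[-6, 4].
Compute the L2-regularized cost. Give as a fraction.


L2 sq norm = sum(w^2) = 52. J = 23 + 2/5 * 52 = 219/5.

219/5


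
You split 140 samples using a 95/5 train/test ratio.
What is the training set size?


Test set = 140 * 5% = 7. Training set = 140 - 7 = 133.

133


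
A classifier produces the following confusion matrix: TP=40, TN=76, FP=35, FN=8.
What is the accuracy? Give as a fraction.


Accuracy = (TP + TN) / (TP + TN + FP + FN) = (40 + 76) / 159 = 116/159.

116/159


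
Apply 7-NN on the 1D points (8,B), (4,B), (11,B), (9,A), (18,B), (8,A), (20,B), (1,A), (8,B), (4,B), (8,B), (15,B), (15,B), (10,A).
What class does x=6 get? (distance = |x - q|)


Distances: |8-6|=2, |4-6|=2, |11-6|=5, |9-6|=3, |18-6|=12, |8-6|=2, |20-6|=14, |1-6|=5, |8-6|=2, |4-6|=2, |8-6|=2, |15-6|=9, |15-6|=9, |10-6|=4. 7 nearest: (8,A), (8,B), (4,B), (8,B), (4,B), (8,B), (9,A). Counts: {'A': 2, 'B': 5}. Majority class: B.

B


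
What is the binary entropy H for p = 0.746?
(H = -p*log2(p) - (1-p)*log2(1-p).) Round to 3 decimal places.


H = -0.746*log2(0.746) - 0.254*log2(0.254) = 0.818.

0.818


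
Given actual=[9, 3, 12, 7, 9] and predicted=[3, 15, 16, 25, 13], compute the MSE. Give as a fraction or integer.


MSE = (1/5) * ((9-3)^2=36 + (3-15)^2=144 + (12-16)^2=16 + (7-25)^2=324 + (9-13)^2=16). Sum = 536. MSE = 536/5.

536/5


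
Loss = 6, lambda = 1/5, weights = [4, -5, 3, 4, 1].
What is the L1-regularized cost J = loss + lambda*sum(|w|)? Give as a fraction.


L1 norm = sum(|w|) = 17. J = 6 + 1/5 * 17 = 47/5.

47/5


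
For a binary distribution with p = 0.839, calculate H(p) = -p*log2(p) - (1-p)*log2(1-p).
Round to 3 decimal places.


H = -0.839*log2(0.839) - 0.161*log2(0.161) = 0.637.

0.637


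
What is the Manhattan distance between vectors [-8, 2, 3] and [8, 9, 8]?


d = sum of absolute differences: |-8-8|=16 + |2-9|=7 + |3-8|=5 = 28.

28


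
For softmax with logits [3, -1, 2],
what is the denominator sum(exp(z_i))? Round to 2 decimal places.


Denom = e^3=20.0855 + e^-1=0.3679 + e^2=7.3891. Sum = 27.8425, which rounds to 27.84.

27.84


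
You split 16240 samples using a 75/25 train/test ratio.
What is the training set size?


Test set = 16240 * 25% = 4060. Training set = 16240 - 4060 = 12180.

12180


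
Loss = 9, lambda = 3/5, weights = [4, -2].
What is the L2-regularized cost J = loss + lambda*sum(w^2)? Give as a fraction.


L2 sq norm = sum(w^2) = 20. J = 9 + 3/5 * 20 = 21.

21


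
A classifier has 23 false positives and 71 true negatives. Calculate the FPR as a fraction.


FPR = FP / (FP + TN) = 23 / 94 = 23/94.

23/94


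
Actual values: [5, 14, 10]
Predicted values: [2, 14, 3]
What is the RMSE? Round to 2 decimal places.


MSE = 19.3333. RMSE = sqrt(19.3333) = 4.40.

4.40


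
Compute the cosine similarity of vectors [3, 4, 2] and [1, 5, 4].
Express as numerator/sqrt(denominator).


dot = 31. |a|^2 = 29, |b|^2 = 42. cos = 31/sqrt(1218).

31/sqrt(1218)


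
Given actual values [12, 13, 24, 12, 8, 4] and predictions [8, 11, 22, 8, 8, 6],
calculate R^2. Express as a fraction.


Mean(y) = 73/6. SS_res = 44. SS_tot = 1349/6. R^2 = 1 - 44/(1349/6) = 1085/1349.

1085/1349


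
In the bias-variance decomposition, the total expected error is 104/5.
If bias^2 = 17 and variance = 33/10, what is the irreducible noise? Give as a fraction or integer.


Total error = bias^2 + variance + irreducible noise. So irreducible noise = 104/5 - 17 - 33/10 = 1/2.

1/2


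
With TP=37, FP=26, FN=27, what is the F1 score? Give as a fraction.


Precision = 37/63 = 37/63. Recall = 37/64 = 37/64. F1 = 2*P*R/(P+R) = 74/127.

74/127


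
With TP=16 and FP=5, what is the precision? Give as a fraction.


Precision = TP / (TP + FP) = 16 / 21 = 16/21.

16/21


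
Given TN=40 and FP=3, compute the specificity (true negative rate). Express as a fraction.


Specificity = TN / (TN + FP) = 40 / 43 = 40/43.

40/43


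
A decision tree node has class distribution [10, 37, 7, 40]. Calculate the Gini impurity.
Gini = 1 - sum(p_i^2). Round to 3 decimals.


Total = 94. Proportions: 10/94, 37/94, 7/94, 40/94. sum(p_i^2) = 0.3529. Gini = 1 - 0.3529 = 0.6471, which rounds to 0.647.

0.647


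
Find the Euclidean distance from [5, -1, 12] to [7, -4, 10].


d = sqrt(sum of squared differences). (5-7)^2=4, (-1--4)^2=9, (12-10)^2=4. Sum = 17.

sqrt(17)


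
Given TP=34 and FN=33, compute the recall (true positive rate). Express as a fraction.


Recall = TP / (TP + FN) = 34 / 67 = 34/67.

34/67


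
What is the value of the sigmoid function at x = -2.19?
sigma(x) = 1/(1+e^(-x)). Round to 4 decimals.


sigma(-2.19) = 1/(1+e^(2.19)) = 1/(1+8.935213) = 1/9.935213 = 0.1007.

0.1007


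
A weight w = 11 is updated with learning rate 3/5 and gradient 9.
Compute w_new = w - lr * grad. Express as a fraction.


w_new = 11 - 3/5 * 9 = 11 - 27/5 = 28/5.

28/5


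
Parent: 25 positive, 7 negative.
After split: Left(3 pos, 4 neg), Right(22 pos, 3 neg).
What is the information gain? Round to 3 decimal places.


H(parent) = 0.7579. H(left) = 0.9852, H(right) = 0.5294. Weighted = (7/32)*0.9852 + (25/32)*0.5294 = 0.6291. IG = 0.7579 - 0.6291 = 0.1288, which rounds to 0.129.

0.129


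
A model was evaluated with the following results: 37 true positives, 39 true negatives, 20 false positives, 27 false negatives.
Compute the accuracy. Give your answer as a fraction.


Accuracy = (TP + TN) / (TP + TN + FP + FN) = (37 + 39) / 123 = 76/123.

76/123


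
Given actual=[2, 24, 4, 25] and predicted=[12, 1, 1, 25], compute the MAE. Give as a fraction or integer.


MAE = (1/4) * (|2-12|=10 + |24-1|=23 + |4-1|=3 + |25-25|=0). Sum = 36. MAE = 9.

9


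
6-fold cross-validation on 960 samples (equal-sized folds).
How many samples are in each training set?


Each validation fold has 960/6 = 160 samples. Training set = 960 - 160 = 800.

800


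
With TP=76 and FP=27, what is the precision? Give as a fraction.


Precision = TP / (TP + FP) = 76 / 103 = 76/103.

76/103


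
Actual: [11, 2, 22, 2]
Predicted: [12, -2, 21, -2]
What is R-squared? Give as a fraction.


Mean(y) = 37/4. SS_res = 34. SS_tot = 1083/4. R^2 = 1 - 34/(1083/4) = 947/1083.

947/1083


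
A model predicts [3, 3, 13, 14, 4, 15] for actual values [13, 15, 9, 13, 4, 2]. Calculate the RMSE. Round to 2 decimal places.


MSE = 71.6667. RMSE = sqrt(71.6667) = 8.47.

8.47


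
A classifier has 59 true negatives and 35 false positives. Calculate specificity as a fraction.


Specificity = TN / (TN + FP) = 59 / 94 = 59/94.

59/94


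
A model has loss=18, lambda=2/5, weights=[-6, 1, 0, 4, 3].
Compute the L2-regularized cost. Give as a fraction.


L2 sq norm = sum(w^2) = 62. J = 18 + 2/5 * 62 = 214/5.

214/5


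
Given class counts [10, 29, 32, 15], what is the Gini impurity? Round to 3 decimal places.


Total = 86. Proportions: 10/86, 29/86, 32/86, 15/86. sum(p_i^2) = 0.2961. Gini = 1 - 0.2961 = 0.7039, which rounds to 0.704.

0.704


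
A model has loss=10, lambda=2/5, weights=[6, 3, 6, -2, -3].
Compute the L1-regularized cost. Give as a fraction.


L1 norm = sum(|w|) = 20. J = 10 + 2/5 * 20 = 18.

18


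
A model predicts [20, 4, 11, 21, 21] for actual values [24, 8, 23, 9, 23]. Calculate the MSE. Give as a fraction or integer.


MSE = (1/5) * ((24-20)^2=16 + (8-4)^2=16 + (23-11)^2=144 + (9-21)^2=144 + (23-21)^2=4). Sum = 324. MSE = 324/5.

324/5


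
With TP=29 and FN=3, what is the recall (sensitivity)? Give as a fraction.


Recall = TP / (TP + FN) = 29 / 32 = 29/32.

29/32


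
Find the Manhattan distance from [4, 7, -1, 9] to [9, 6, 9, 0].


d = sum of absolute differences: |4-9|=5 + |7-6|=1 + |-1-9|=10 + |9-0|=9 = 25.

25


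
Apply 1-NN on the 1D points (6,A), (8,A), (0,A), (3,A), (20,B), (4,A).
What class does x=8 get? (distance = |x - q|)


Distances: |6-8|=2, |8-8|=0, |0-8|=8, |3-8|=5, |20-8|=12, |4-8|=4. 1 nearest: (8,A). Counts: {'A': 1}. Majority class: A.

A


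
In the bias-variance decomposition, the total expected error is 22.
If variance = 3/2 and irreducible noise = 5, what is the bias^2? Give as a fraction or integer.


Total error = bias^2 + variance + irreducible noise. So bias^2 = 22 - 3/2 - 5 = 31/2.

31/2


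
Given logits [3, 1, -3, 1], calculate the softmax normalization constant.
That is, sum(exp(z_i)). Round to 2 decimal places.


Denom = e^3=20.0855 + e^1=2.7183 + e^-3=0.0498 + e^1=2.7183. Sum = 25.5719, which rounds to 25.57.

25.57


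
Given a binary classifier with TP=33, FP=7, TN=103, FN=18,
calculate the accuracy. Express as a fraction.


Accuracy = (TP + TN) / (TP + TN + FP + FN) = (33 + 103) / 161 = 136/161.

136/161


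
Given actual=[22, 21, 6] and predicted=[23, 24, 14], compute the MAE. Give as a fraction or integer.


MAE = (1/3) * (|22-23|=1 + |21-24|=3 + |6-14|=8). Sum = 12. MAE = 4.

4


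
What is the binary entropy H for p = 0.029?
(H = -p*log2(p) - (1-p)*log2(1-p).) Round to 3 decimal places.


H = -0.029*log2(0.029) - 0.971*log2(0.971) = 0.189.

0.189


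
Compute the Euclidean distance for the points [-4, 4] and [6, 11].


d = sqrt(sum of squared differences). (-4-6)^2=100, (4-11)^2=49. Sum = 149.

sqrt(149)


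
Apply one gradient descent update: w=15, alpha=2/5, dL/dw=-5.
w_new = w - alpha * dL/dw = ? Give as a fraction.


w_new = 15 - 2/5 * -5 = 15 - -2 = 17.

17


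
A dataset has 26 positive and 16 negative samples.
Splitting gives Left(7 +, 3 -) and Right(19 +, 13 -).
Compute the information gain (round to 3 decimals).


H(parent) = 0.9587. H(left) = 0.8813, H(right) = 0.9745. Weighted = (10/42)*0.8813 + (32/42)*0.9745 = 0.9523. IG = 0.9587 - 0.9523 = 0.0064, which rounds to 0.006.

0.006


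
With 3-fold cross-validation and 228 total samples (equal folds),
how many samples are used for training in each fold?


Each validation fold has 228/3 = 76 samples. Training set = 228 - 76 = 152.

152


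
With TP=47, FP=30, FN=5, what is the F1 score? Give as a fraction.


Precision = 47/77 = 47/77. Recall = 47/52 = 47/52. F1 = 2*P*R/(P+R) = 94/129.

94/129


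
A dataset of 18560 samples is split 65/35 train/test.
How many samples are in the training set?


Test set = 18560 * 35% = 6496. Training set = 18560 - 6496 = 12064.

12064


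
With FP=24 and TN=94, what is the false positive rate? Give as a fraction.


FPR = FP / (FP + TN) = 24 / 118 = 12/59.

12/59


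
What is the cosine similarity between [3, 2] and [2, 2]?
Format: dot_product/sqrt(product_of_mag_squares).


dot = 10. |a|^2 = 13, |b|^2 = 8. cos = 10/sqrt(104).

10/sqrt(104)


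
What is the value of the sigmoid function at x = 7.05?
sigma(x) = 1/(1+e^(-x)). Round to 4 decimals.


sigma(7.05) = 1/(1+e^(-7.05)) = 1/(1+0.000867) = 1/1.000867 = 0.9991.

0.9991


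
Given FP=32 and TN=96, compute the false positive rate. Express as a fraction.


FPR = FP / (FP + TN) = 32 / 128 = 1/4.

1/4


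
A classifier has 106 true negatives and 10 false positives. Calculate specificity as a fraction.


Specificity = TN / (TN + FP) = 106 / 116 = 53/58.

53/58


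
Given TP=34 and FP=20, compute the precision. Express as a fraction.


Precision = TP / (TP + FP) = 34 / 54 = 17/27.

17/27


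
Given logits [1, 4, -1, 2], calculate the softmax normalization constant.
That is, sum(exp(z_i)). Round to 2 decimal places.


Denom = e^1=2.7183 + e^4=54.5982 + e^-1=0.3679 + e^2=7.3891. Sum = 65.0735, which rounds to 65.07.

65.07


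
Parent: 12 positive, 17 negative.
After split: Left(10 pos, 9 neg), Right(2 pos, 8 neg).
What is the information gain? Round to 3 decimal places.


H(parent) = 0.9784. H(left) = 0.9980, H(right) = 0.7219. Weighted = (19/29)*0.9980 + (10/29)*0.7219 = 0.9028. IG = 0.9784 - 0.9028 = 0.0756, which rounds to 0.076.

0.076


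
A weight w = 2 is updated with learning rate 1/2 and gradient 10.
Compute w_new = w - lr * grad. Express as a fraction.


w_new = 2 - 1/2 * 10 = 2 - 5 = -3.

-3


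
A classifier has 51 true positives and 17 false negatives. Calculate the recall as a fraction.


Recall = TP / (TP + FN) = 51 / 68 = 3/4.

3/4


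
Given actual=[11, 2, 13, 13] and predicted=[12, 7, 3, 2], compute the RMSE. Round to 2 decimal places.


MSE = 61.7500. RMSE = sqrt(61.7500) = 7.86.

7.86


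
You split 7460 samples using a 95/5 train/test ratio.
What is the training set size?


Test set = 7460 * 5% = 373. Training set = 7460 - 373 = 7087.

7087


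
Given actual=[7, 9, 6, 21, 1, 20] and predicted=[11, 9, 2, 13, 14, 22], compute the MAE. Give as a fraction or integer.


MAE = (1/6) * (|7-11|=4 + |9-9|=0 + |6-2|=4 + |21-13|=8 + |1-14|=13 + |20-22|=2). Sum = 31. MAE = 31/6.

31/6


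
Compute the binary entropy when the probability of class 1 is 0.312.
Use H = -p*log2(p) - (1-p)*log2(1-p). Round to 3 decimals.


H = -0.312*log2(0.312) - 0.688*log2(0.688) = 0.895.

0.895


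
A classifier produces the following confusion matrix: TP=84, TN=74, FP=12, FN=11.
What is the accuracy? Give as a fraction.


Accuracy = (TP + TN) / (TP + TN + FP + FN) = (84 + 74) / 181 = 158/181.

158/181


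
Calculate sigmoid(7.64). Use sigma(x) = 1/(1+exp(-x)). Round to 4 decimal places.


sigma(7.64) = 1/(1+e^(-7.64)) = 1/(1+0.000481) = 1/1.000481 = 0.9995.

0.9995


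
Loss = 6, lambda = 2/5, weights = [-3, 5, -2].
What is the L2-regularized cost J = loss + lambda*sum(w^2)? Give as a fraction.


L2 sq norm = sum(w^2) = 38. J = 6 + 2/5 * 38 = 106/5.

106/5


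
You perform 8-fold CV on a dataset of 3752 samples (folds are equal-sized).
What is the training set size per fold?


Each validation fold has 3752/8 = 469 samples. Training set = 3752 - 469 = 3283.

3283
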